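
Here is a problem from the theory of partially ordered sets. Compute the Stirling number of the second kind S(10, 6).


S(n,k) = k*S(n-1,k) + S(n-1,k-1).
S(9,6) = 2646, S(9,5) = 6951
S(10,6) = 6*2646 + 6951 = 15876 + 6951
S(10,6) = 22827


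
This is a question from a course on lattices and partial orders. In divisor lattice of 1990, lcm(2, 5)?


Join=lcm.
gcd(2,5)=1
lcm=10


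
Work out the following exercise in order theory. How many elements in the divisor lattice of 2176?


Divisors of 2176: [1, 2, 4, 8, 16, 17, 32, 34, 64, 68, 128, 136, 272, 544, 1088, 2176]
Count: 16


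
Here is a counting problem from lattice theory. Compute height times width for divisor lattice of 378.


Height = length of longest chain minus 1; width = size of largest antichain.
A maximum chain: 1 | 7 | 21 | 63 | 189 | 378  (height 5).
A maximum antichain: {6, 9, 14, 21}  (width 4).
Product = 5 * 4 = 20


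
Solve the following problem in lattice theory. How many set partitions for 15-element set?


B(n) = number of set partitions of an n-element set.
B(n) satisfies the recurrence: B(n+1) = sum_k C(n,k)*B(k).
B(15) = 1382958545


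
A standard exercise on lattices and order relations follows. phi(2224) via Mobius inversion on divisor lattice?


phi(n) = n * prod_{p|n} (1 - 1/p).
Prime divisors of 2224: [2, 139]
phi(2224) = 2224 * (1 - 1/2) * (1 - 1/139)
phi(2224) = 1104


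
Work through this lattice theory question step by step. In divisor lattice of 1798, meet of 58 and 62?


In a divisor lattice, meet = gcd (greatest common divisor).
By Euclidean algorithm or factoring: gcd(58,62) = 2


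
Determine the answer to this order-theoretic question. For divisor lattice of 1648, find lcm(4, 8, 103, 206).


In a divisor lattice, join = lcm (least common multiple).
Compute lcm iteratively: start with first element, then lcm(current, next).
Elements: [4, 8, 103, 206]
lcm(4,8) = 8
lcm(8,103) = 824
lcm(824,206) = 824
Final lcm = 824


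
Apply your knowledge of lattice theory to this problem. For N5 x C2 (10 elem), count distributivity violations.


Distributive law: a ^ (b v c) = (a ^ b) v (a ^ c).
Check all 10^3 = 1000 ordered triples (a,b,c).
  e.g. a=(b,0), b=(a,0), c=(c,0): lhs=(b,0) != rhs=(a,0)
  e.g. a=(b,0), b=(a,0), c=(c,1): lhs=(b,0) != rhs=(a,0)
Total violating triples: 16


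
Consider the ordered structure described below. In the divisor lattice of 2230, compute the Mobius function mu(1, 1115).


In a divisor lattice, mu(a,b) = mu(b/a) where mu is the classical Mobius function.
b/a = 1115/1 = 1115
Prime factorization of 1115: primes [5, 223]
1115 is squarefree with 2 prime factor(s), so mu(1115) = (-1)^2 = 1


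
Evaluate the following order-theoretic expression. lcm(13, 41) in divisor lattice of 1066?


Join=lcm.
gcd(13,41)=1
lcm=533


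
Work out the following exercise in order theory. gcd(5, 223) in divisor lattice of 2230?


Meet=gcd.
gcd(5,223)=1


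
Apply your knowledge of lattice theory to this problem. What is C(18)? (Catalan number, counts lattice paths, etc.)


C(n) = C(2n, n) / (n+1).
C(36, 18) = 9075135300
C(18) = 9075135300 / 19 = 477638700


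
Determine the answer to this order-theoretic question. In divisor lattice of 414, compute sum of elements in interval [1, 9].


Interval [1,9] in divisors of 414: [1, 3, 9]
Sum = 13


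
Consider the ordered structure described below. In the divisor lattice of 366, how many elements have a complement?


An element a is complemented if some b has a meet b = bottom, a join b = top.
a is complemented iff gcd(a, n/a)=1, i.e. a is a unitary divisor of 366.
Complemented elements: 1, 2, 3, 6, 61, 122, ... (2 more)
Count: 8


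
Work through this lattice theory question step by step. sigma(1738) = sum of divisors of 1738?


sigma(n) = sum of divisors.
Divisors of 1738: [1, 2, 11, 22, 79, 158, 869, 1738]
Sum = 2880


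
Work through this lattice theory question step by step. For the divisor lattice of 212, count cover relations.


A cover relation a -< b holds when a < b with no c strictly between.
Cover relations:
  1 -< 2
  1 -< 53
  2 -< 4
  2 -< 106
  4 -< 212
  53 -< 106
  106 -< 212
Total: 7


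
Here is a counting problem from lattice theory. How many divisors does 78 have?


Divisors of 78: [1, 2, 3, 6, 13, 26, 39, 78]
Count: 8


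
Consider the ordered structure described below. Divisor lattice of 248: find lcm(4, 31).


In a divisor lattice, join = lcm (least common multiple).
gcd(4,31) = 1
lcm(4,31) = 4*31/gcd = 124/1 = 124


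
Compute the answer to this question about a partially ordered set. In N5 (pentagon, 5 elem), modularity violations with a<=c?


Modular law: if a <= c then a v (b ^ c) = (a v b) ^ c.
Check all triples (a,b,c) with a <= c among 5 elements.
  e.g. a=a, b=c, c=b: lhs=a != rhs=b
Total violating triples: 1


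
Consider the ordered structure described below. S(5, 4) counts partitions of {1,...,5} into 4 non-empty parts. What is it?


S(n,k) = k*S(n-1,k) + S(n-1,k-1).
S(4,4) = 1, S(4,3) = 6
S(5,4) = 4*1 + 6 = 4 + 6
S(5,4) = 10


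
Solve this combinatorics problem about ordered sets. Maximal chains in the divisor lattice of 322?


A maximal chain goes from the minimum element to a maximal element via cover relations.
Counting all min-to-max paths in the cover graph.
Total maximal chains: 6


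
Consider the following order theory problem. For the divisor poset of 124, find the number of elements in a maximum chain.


A chain is a totally ordered subset; we count the number of elements in a maximum chain.
Compute, for each element x, the size of the longest chain ending at x:
  1: 1
  2: 2
  31: 2
  4: 3
  62: 3
  124: 4
A maximum chain: 1 < 2 < 4 < 124
Number of elements in the longest chain: 4


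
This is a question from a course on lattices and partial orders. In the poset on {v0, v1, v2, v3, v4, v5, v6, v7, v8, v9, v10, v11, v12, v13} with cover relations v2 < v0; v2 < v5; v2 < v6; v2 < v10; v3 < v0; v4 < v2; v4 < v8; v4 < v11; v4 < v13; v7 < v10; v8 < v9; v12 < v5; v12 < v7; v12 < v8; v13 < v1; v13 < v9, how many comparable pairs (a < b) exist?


A comparable pair {a,b} has a < b or b < a in the order.
Count unordered pairs where one element is strictly below the other.
Examples: {v0,v2}, {v0,v3}, {v0,v4}, {v1,v4}, ...
Total comparable pairs: 24


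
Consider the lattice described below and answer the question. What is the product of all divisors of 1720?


Divisors of 1720: [1, 2, 4, 5, 8, 10, 20, 40, 43, 86, 172, 215, 344, 430, 860, 1720]
Product = n^(d(n)/2) = 1720^(16/2)
Product = 76599789339285913600000000


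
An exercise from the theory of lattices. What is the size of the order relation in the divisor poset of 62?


The order relation is {(a,b) : a <= b}, reflexive so it includes (a,a).
Examples: (1,1), (1,2), (1,31), (1,62), (2,2), ...
Total ordered pairs: 9


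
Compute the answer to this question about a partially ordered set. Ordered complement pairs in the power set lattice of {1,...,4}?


Complement pair (a,b): a meet b = bottom, a join b = top.
Here: A intersect B = {} and A union B = {1,...,4}.
Pairs found: ({},{1,2,3,4}), ({1},{2,3,4}), ({2},{1,3,4}), ({3},{1,2,4}), ... (12 more)
Total ordered pairs: 16


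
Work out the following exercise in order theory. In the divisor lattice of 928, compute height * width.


Height = length of longest chain minus 1; width = size of largest antichain.
A maximum chain: 1 | 29 | 58 | 116 | 232 | 464 | 928  (height 6).
A maximum antichain: {2, 29}  (width 2).
Product = 6 * 2 = 12


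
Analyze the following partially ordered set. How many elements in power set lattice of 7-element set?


Power set = 2^n.
2^7 = 128


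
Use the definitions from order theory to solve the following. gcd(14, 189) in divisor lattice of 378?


Meet=gcd.
gcd(14,189)=7


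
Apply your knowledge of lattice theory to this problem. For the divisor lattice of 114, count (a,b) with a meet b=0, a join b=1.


Complement pair (a,b): a meet b = bottom, a join b = top.
Here: gcd(a,b)=1 and lcm(a,b)=114, i.e. a*b=114 with a,b coprime.
Pairs found: (1,114), (2,57), (3,38), (6,19), ... (4 more)
Total ordered pairs: 8


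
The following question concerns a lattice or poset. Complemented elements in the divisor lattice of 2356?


An element a is complemented if some b has a meet b = bottom, a join b = top.
a is complemented iff gcd(a, n/a)=1, i.e. a is a unitary divisor of 2356.
Complemented elements: 1, 4, 19, 31, 76, 124, ... (2 more)
Count: 8


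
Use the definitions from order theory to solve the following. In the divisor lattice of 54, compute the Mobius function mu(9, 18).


In a divisor lattice, mu(a,b) = mu(b/a) where mu is the classical Mobius function.
b/a = 18/9 = 2
Prime factorization of 2: primes [2]
2 is squarefree with 1 prime factor(s), so mu(2) = (-1)^1 = -1


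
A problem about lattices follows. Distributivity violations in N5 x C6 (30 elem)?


Distributive law: a ^ (b v c) = (a ^ b) v (a ^ c).
Check all 30^3 = 27000 ordered triples (a,b,c).
  e.g. a=(b,0), b=(a,0), c=(c,0): lhs=(b,0) != rhs=(a,0)
  e.g. a=(b,0), b=(a,0), c=(c,1): lhs=(b,0) != rhs=(a,0)
Total violating triples: 432


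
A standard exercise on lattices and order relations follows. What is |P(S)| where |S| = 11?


Power set = 2^n.
2^11 = 2048


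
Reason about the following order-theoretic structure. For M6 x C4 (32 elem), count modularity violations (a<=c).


Modular law: if a <= c then a v (b ^ c) = (a v b) ^ c.
Check all triples (a,b,c) with a <= c among 32 elements.
This lattice is modular (diamonds M_m and their chain-products are modular).
Total violating triples: 0


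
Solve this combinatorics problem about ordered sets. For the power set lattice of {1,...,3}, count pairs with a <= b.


The order relation is {(a,b) : a <= b}, reflexive so it includes (a,a).
Examples: ({},{}), ({},{1,2}), ({},{1,2,3}), ({},{1,3}), ({},{1}), ...
Total ordered pairs: 27


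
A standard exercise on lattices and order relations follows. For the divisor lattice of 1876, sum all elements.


sigma(n) = sum of divisors.
Divisors of 1876: [1, 2, 4, 7, 14, 28, 67, 134, 268, 469, 938, 1876]
Sum = 3808


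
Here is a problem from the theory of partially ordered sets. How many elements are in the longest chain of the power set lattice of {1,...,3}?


A chain is a totally ordered subset; we count the number of elements in a maximum chain.
Compute, for each element x, the size of the longest chain ending at x:
  {}: 1
  {1}: 2
  {2}: 2
  {3}: 2
  {1,2}: 3
  {1,3}: 3
  ...
A maximum chain: {} < {1} < {1,2} < {1,2,3}
Number of elements in the longest chain: 4


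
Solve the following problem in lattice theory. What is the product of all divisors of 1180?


Divisors of 1180: [1, 2, 4, 5, 10, 20, 59, 118, 236, 295, 590, 1180]
Product = n^(d(n)/2) = 1180^(12/2)
Product = 2699554153024000000


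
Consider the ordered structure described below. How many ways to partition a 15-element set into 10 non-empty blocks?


S(n,k) = k*S(n-1,k) + S(n-1,k-1).
S(14,10) = 752752, S(14,9) = 5135130
S(15,10) = 10*752752 + 5135130 = 7527520 + 5135130
S(15,10) = 12662650


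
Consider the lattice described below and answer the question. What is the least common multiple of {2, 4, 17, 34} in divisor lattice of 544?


In a divisor lattice, join = lcm (least common multiple).
Compute lcm iteratively: start with first element, then lcm(current, next).
Elements: [2, 4, 17, 34]
lcm(2,4) = 4
lcm(4,17) = 68
lcm(68,34) = 68
Final lcm = 68


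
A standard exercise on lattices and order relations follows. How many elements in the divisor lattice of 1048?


Divisors of 1048: [1, 2, 4, 8, 131, 262, 524, 1048]
Count: 8


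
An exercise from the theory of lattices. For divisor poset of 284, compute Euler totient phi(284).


phi(n) = n * prod_{p|n} (1 - 1/p).
Prime divisors of 284: [2, 71]
phi(284) = 284 * (1 - 1/2) * (1 - 1/71)
phi(284) = 140


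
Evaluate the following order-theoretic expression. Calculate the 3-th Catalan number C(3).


C(n) = C(2n, n) / (n+1).
C(6, 3) = 20
C(3) = 20 / 4 = 5


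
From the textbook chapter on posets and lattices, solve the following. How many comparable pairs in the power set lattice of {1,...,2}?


A comparable pair {a,b} has a < b or b < a in the order.
Count unordered pairs where one element is strictly below the other.
Examples: {{},{1}}, {{},{2}}, {{},{1,2}}, {{1},{1,2}}, ...
Total comparable pairs: 5


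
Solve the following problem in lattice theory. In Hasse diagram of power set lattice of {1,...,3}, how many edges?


A cover relation a -< b holds when a < b with no c strictly between.
Cover relations:
  {} -< {1}
  {} -< {2}
  {} -< {3}
  {1} -< {1,2}
  {1} -< {1,3}
  {2} -< {1,2}
  {2} -< {2,3}
  {3} -< {1,3}
  ...4 more
Total: 12


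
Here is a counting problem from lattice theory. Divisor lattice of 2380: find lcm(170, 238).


In a divisor lattice, join = lcm (least common multiple).
gcd(170,238) = 34
lcm(170,238) = 170*238/gcd = 40460/34 = 1190


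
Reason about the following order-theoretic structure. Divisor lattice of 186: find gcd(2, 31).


In a divisor lattice, meet = gcd (greatest common divisor).
By Euclidean algorithm or factoring: gcd(2,31) = 1


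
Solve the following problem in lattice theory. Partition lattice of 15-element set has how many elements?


B(n) = number of set partitions of an n-element set.
B(n) satisfies the recurrence: B(n+1) = sum_k C(n,k)*B(k).
B(15) = 1382958545


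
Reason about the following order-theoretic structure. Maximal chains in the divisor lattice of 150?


A maximal chain goes from the minimum element to a maximal element via cover relations.
Counting all min-to-max paths in the cover graph.
Total maximal chains: 12


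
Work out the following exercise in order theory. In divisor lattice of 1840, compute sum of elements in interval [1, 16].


Interval [1,16] in divisors of 1840: [1, 2, 4, 8, 16]
Sum = 31


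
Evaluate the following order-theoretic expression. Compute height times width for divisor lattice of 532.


Height = length of longest chain minus 1; width = size of largest antichain.
A maximum chain: 1 | 19 | 133 | 266 | 532  (height 4).
A maximum antichain: {4, 14, 38, 133}  (width 4).
Product = 4 * 4 = 16


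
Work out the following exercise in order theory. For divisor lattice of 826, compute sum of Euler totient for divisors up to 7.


Divisors of 826 up to 7: [1, 2, 7]
phi values: [1, 1, 6]
Sum = 8


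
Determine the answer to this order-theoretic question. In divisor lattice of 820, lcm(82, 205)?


Join=lcm.
gcd(82,205)=41
lcm=410


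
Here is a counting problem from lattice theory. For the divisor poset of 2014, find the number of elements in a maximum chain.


A chain is a totally ordered subset; we count the number of elements in a maximum chain.
Compute, for each element x, the size of the longest chain ending at x:
  1: 1
  2: 2
  19: 2
  53: 2
  38: 3
  106: 3
  ...
A maximum chain: 1 < 2 < 38 < 2014
Number of elements in the longest chain: 4


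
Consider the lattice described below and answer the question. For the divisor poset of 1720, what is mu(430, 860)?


In a divisor lattice, mu(a,b) = mu(b/a) where mu is the classical Mobius function.
b/a = 860/430 = 2
Prime factorization of 2: primes [2]
2 is squarefree with 1 prime factor(s), so mu(2) = (-1)^1 = -1


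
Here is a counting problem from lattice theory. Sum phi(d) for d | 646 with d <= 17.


Divisors of 646 up to 17: [1, 2, 17]
phi values: [1, 1, 16]
Sum = 18


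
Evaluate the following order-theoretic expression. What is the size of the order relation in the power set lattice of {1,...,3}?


The order relation is {(a,b) : a <= b}, reflexive so it includes (a,a).
Examples: ({},{}), ({},{1,2}), ({},{1,2,3}), ({},{1,3}), ({},{1}), ...
Total ordered pairs: 27


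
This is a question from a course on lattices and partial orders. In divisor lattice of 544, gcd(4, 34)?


Meet=gcd.
gcd(4,34)=2


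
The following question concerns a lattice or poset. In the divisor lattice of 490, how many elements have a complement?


An element a is complemented if some b has a meet b = bottom, a join b = top.
a is complemented iff gcd(a, n/a)=1, i.e. a is a unitary divisor of 490.
Complemented elements: 1, 2, 5, 10, 49, 98, ... (2 more)
Count: 8


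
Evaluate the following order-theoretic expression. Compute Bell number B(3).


B(n) = number of set partitions of an n-element set.
B(n) satisfies the recurrence: B(n+1) = sum_k C(n,k)*B(k).
B(3) = 5


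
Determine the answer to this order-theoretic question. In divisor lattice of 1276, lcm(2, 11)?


Join=lcm.
gcd(2,11)=1
lcm=22


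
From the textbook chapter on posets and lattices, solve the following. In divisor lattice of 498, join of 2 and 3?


In a divisor lattice, join = lcm (least common multiple).
gcd(2,3) = 1
lcm(2,3) = 2*3/gcd = 6/1 = 6


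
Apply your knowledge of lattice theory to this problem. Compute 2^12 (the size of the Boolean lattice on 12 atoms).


Power set = 2^n.
2^12 = 4096


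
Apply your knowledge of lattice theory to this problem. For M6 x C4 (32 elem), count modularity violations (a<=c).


Modular law: if a <= c then a v (b ^ c) = (a v b) ^ c.
Check all triples (a,b,c) with a <= c among 32 elements.
This lattice is modular (diamonds M_m and their chain-products are modular).
Total violating triples: 0


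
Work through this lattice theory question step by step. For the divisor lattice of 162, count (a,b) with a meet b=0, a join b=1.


Complement pair (a,b): a meet b = bottom, a join b = top.
Here: gcd(a,b)=1 and lcm(a,b)=162, i.e. a*b=162 with a,b coprime.
Pairs found: (1,162), (2,81), (81,2), (162,1)
Total ordered pairs: 4


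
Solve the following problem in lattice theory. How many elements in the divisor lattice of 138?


Divisors of 138: [1, 2, 3, 6, 23, 46, 69, 138]
Count: 8


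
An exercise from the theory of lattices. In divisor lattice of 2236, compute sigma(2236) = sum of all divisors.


sigma(n) = sum of divisors.
Divisors of 2236: [1, 2, 4, 13, 26, 43, 52, 86, 172, 559, 1118, 2236]
Sum = 4312


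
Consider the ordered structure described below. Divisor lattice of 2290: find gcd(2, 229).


In a divisor lattice, meet = gcd (greatest common divisor).
By Euclidean algorithm or factoring: gcd(2,229) = 1


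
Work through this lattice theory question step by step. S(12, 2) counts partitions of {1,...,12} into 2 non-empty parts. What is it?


S(n,k) = k*S(n-1,k) + S(n-1,k-1).
S(11,2) = 1023, S(11,1) = 1
S(12,2) = 2*1023 + 1 = 2046 + 1
S(12,2) = 2047


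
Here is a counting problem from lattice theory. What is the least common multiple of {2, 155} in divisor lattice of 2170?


In a divisor lattice, join = lcm (least common multiple).
Compute lcm iteratively: start with first element, then lcm(current, next).
Elements: [2, 155]
lcm(2,155) = 310
Final lcm = 310


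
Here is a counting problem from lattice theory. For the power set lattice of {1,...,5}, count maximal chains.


A maximal chain goes from the minimum element to a maximal element via cover relations.
Counting all min-to-max paths in the cover graph.
Total maximal chains: 120


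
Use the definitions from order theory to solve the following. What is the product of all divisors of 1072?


Divisors of 1072: [1, 2, 4, 8, 16, 67, 134, 268, 536, 1072]
Product = n^(d(n)/2) = 1072^(10/2)
Product = 1415708784197632


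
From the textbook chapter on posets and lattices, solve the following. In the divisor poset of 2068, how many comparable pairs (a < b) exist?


A comparable pair {a,b} has a < b or b < a in the order.
Count unordered pairs where one element is strictly below the other.
Examples: {1,2}, {1,4}, {1,11}, {1,22}, ...
Total comparable pairs: 42


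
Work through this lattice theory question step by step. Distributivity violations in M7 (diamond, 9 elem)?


Distributive law: a ^ (b v c) = (a ^ b) v (a ^ c).
Check all 9^3 = 729 ordered triples (a,b,c).
  e.g. a=a1, b=a2, c=a3: lhs=a1 != rhs=0
  e.g. a=a1, b=a2, c=a4: lhs=a1 != rhs=0
Total violating triples: 210


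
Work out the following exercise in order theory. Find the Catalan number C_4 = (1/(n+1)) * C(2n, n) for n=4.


C(n) = C(2n, n) / (n+1).
C(8, 4) = 70
C(4) = 70 / 5 = 14


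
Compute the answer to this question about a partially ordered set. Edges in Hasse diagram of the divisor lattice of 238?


A cover relation a -< b holds when a < b with no c strictly between.
Cover relations:
  1 -< 2
  1 -< 7
  1 -< 17
  2 -< 14
  2 -< 34
  7 -< 14
  7 -< 119
  14 -< 238
  ...4 more
Total: 12


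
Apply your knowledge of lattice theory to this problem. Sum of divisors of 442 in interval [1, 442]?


Interval [1,442] in divisors of 442: [1, 2, 13, 17, 26, 34, 221, 442]
Sum = 756


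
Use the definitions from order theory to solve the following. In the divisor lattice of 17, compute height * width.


Height = length of longest chain minus 1; width = size of largest antichain.
A maximum chain: 1 | 17  (height 1).
A maximum antichain: {1}  (width 1).
Product = 1 * 1 = 1


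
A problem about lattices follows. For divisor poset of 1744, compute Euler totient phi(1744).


phi(n) = n * prod_{p|n} (1 - 1/p).
Prime divisors of 1744: [2, 109]
phi(1744) = 1744 * (1 - 1/2) * (1 - 1/109)
phi(1744) = 864


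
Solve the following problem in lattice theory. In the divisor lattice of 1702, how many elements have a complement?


An element a is complemented if some b has a meet b = bottom, a join b = top.
a is complemented iff gcd(a, n/a)=1, i.e. a is a unitary divisor of 1702.
Complemented elements: 1, 2, 23, 37, 46, 74, ... (2 more)
Count: 8


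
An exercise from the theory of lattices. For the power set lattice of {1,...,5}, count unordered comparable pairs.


A comparable pair {a,b} has a < b or b < a in the order.
Count unordered pairs where one element is strictly below the other.
Examples: {{},{1}}, {{},{2}}, {{},{3}}, {{},{4}}, ...
Total comparable pairs: 211


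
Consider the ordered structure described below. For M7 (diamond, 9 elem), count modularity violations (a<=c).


Modular law: if a <= c then a v (b ^ c) = (a v b) ^ c.
Check all triples (a,b,c) with a <= c among 9 elements.
This lattice is modular (diamonds M_m and their chain-products are modular).
Total violating triples: 0


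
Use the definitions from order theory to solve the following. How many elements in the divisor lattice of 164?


Divisors of 164: [1, 2, 4, 41, 82, 164]
Count: 6


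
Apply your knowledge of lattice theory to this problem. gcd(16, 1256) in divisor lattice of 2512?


Meet=gcd.
gcd(16,1256)=8


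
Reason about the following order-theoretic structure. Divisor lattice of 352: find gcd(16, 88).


In a divisor lattice, meet = gcd (greatest common divisor).
By Euclidean algorithm or factoring: gcd(16,88) = 8


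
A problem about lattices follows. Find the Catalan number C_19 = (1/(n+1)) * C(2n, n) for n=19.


C(n) = C(2n, n) / (n+1).
C(38, 19) = 35345263800
C(19) = 35345263800 / 20 = 1767263190


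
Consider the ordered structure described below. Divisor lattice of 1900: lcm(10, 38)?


Join=lcm.
gcd(10,38)=2
lcm=190


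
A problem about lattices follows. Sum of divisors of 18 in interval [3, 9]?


Interval [3,9] in divisors of 18: [3, 9]
Sum = 12


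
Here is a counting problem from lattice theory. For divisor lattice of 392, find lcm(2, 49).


In a divisor lattice, join = lcm (least common multiple).
Compute lcm iteratively: start with first element, then lcm(current, next).
Elements: [2, 49]
lcm(2,49) = 98
Final lcm = 98


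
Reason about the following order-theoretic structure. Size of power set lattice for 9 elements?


Power set = 2^n.
2^9 = 512


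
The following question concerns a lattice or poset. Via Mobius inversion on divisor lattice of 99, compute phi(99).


phi(n) = n * prod_{p|n} (1 - 1/p).
Prime divisors of 99: [3, 11]
phi(99) = 99 * (1 - 1/3) * (1 - 1/11)
phi(99) = 60


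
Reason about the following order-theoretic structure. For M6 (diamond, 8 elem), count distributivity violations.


Distributive law: a ^ (b v c) = (a ^ b) v (a ^ c).
Check all 8^3 = 512 ordered triples (a,b,c).
  e.g. a=a1, b=a2, c=a3: lhs=a1 != rhs=0
  e.g. a=a1, b=a2, c=a4: lhs=a1 != rhs=0
Total violating triples: 120


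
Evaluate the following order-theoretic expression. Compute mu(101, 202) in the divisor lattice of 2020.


In a divisor lattice, mu(a,b) = mu(b/a) where mu is the classical Mobius function.
b/a = 202/101 = 2
Prime factorization of 2: primes [2]
2 is squarefree with 1 prime factor(s), so mu(2) = (-1)^1 = -1


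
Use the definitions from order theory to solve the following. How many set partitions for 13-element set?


B(n) = number of set partitions of an n-element set.
B(n) satisfies the recurrence: B(n+1) = sum_k C(n,k)*B(k).
B(13) = 27644437


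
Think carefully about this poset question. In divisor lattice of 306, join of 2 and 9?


In a divisor lattice, join = lcm (least common multiple).
gcd(2,9) = 1
lcm(2,9) = 2*9/gcd = 18/1 = 18


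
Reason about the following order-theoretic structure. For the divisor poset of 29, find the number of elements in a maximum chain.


A chain is a totally ordered subset; we count the number of elements in a maximum chain.
Compute, for each element x, the size of the longest chain ending at x:
  1: 1
  29: 2
A maximum chain: 1 < 29
Number of elements in the longest chain: 2


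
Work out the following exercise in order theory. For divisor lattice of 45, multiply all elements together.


Divisors of 45: [1, 3, 5, 9, 15, 45]
Product = n^(d(n)/2) = 45^(6/2)
Product = 91125


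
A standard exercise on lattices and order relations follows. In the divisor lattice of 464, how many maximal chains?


A maximal chain goes from the minimum element to a maximal element via cover relations.
Counting all min-to-max paths in the cover graph.
Total maximal chains: 5


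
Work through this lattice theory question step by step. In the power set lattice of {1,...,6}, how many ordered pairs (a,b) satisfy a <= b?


The order relation is {(a,b) : a <= b}, reflexive so it includes (a,a).
Examples: ({},{}), ({},{1,2}), ({},{1,2,3}), ({},{1,2,3,4}), ({},{1,2,3,4,5}), ...
Total ordered pairs: 729


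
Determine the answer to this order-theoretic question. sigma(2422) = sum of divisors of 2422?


sigma(n) = sum of divisors.
Divisors of 2422: [1, 2, 7, 14, 173, 346, 1211, 2422]
Sum = 4176


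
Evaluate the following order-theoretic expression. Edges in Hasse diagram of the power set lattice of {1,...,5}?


A cover relation a -< b holds when a < b with no c strictly between.
Cover relations:
  {} -< {1}
  {} -< {2}
  {} -< {3}
  {} -< {4}
  {} -< {5}
  {1} -< {1,2}
  {1} -< {1,3}
  {1} -< {1,4}
  ...72 more
Total: 80


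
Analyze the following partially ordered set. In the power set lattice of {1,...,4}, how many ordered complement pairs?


Complement pair (a,b): a meet b = bottom, a join b = top.
Here: A intersect B = {} and A union B = {1,...,4}.
Pairs found: ({},{1,2,3,4}), ({1},{2,3,4}), ({2},{1,3,4}), ({3},{1,2,4}), ... (12 more)
Total ordered pairs: 16


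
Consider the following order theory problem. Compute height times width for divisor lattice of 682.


Height = length of longest chain minus 1; width = size of largest antichain.
A maximum chain: 1 | 31 | 341 | 682  (height 3).
A maximum antichain: {2, 11, 31}  (width 3).
Product = 3 * 3 = 9


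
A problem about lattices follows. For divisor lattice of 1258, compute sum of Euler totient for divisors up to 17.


Divisors of 1258 up to 17: [1, 2, 17]
phi values: [1, 1, 16]
Sum = 18


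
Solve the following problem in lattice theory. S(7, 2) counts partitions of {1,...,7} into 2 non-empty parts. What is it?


S(n,k) = k*S(n-1,k) + S(n-1,k-1).
S(6,2) = 31, S(6,1) = 1
S(7,2) = 2*31 + 1 = 62 + 1
S(7,2) = 63


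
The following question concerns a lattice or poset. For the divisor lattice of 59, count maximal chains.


A maximal chain goes from the minimum element to a maximal element via cover relations.
Counting all min-to-max paths in the cover graph.
Total maximal chains: 1


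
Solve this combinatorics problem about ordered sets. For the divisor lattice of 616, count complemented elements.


An element a is complemented if some b has a meet b = bottom, a join b = top.
a is complemented iff gcd(a, n/a)=1, i.e. a is a unitary divisor of 616.
Complemented elements: 1, 7, 8, 11, 56, 77, ... (2 more)
Count: 8


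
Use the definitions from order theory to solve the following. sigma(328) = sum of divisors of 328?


sigma(n) = sum of divisors.
Divisors of 328: [1, 2, 4, 8, 41, 82, 164, 328]
Sum = 630


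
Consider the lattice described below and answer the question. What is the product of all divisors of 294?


Divisors of 294: [1, 2, 3, 6, 7, 14, 21, 42, 49, 98, 147, 294]
Product = n^(d(n)/2) = 294^(12/2)
Product = 645779095649856


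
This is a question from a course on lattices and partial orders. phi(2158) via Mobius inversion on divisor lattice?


phi(n) = n * prod_{p|n} (1 - 1/p).
Prime divisors of 2158: [2, 13, 83]
phi(2158) = 2158 * (1 - 1/2) * (1 - 1/13) * (1 - 1/83)
phi(2158) = 984


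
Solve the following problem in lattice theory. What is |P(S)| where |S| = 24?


Power set = 2^n.
2^24 = 16777216


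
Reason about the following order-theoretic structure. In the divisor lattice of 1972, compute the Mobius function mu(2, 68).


In a divisor lattice, mu(a,b) = mu(b/a) where mu is the classical Mobius function.
b/a = 68/2 = 34
Prime factorization of 34: primes [2, 17]
34 is squarefree with 2 prime factor(s), so mu(34) = (-1)^2 = 1


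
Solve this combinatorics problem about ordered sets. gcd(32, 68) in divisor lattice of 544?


Meet=gcd.
gcd(32,68)=4


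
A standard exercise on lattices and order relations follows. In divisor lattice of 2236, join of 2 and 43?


In a divisor lattice, join = lcm (least common multiple).
gcd(2,43) = 1
lcm(2,43) = 2*43/gcd = 86/1 = 86


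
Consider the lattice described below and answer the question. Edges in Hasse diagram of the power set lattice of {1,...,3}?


A cover relation a -< b holds when a < b with no c strictly between.
Cover relations:
  {} -< {1}
  {} -< {2}
  {} -< {3}
  {1} -< {1,2}
  {1} -< {1,3}
  {2} -< {1,2}
  {2} -< {2,3}
  {3} -< {1,3}
  ...4 more
Total: 12


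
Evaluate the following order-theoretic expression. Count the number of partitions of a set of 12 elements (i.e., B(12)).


B(n) = number of set partitions of an n-element set.
B(n) satisfies the recurrence: B(n+1) = sum_k C(n,k)*B(k).
B(12) = 4213597


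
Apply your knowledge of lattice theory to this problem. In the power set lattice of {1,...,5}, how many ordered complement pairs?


Complement pair (a,b): a meet b = bottom, a join b = top.
Here: A intersect B = {} and A union B = {1,...,5}.
Pairs found: ({},{1,2,3,4,5}), ({1},{2,3,4,5}), ({2},{1,3,4,5}), ({3},{1,2,4,5}), ... (28 more)
Total ordered pairs: 32


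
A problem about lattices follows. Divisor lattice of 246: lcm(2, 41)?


Join=lcm.
gcd(2,41)=1
lcm=82


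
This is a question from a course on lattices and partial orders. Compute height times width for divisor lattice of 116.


Height = length of longest chain minus 1; width = size of largest antichain.
A maximum chain: 1 | 29 | 58 | 116  (height 3).
A maximum antichain: {2, 29}  (width 2).
Product = 3 * 2 = 6


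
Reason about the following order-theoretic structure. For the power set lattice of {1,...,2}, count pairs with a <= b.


The order relation is {(a,b) : a <= b}, reflexive so it includes (a,a).
Examples: ({},{}), ({},{1,2}), ({},{1}), ({},{2}), ({1,2},{1,2}), ...
Total ordered pairs: 9


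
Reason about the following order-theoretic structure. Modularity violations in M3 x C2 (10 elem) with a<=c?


Modular law: if a <= c then a v (b ^ c) = (a v b) ^ c.
Check all triples (a,b,c) with a <= c among 10 elements.
This lattice is modular (diamonds M_m and their chain-products are modular).
Total violating triples: 0


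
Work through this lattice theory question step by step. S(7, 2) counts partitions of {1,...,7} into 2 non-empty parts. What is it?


S(n,k) = k*S(n-1,k) + S(n-1,k-1).
S(6,2) = 31, S(6,1) = 1
S(7,2) = 2*31 + 1 = 62 + 1
S(7,2) = 63


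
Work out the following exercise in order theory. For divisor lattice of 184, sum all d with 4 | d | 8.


Interval [4,8] in divisors of 184: [4, 8]
Sum = 12


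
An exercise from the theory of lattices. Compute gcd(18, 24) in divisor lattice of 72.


In a divisor lattice, meet = gcd (greatest common divisor).
By Euclidean algorithm or factoring: gcd(18,24) = 6


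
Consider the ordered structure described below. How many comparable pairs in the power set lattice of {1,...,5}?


A comparable pair {a,b} has a < b or b < a in the order.
Count unordered pairs where one element is strictly below the other.
Examples: {{},{1}}, {{},{2}}, {{},{3}}, {{},{4}}, ...
Total comparable pairs: 211


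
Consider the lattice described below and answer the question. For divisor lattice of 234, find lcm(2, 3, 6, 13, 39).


In a divisor lattice, join = lcm (least common multiple).
Compute lcm iteratively: start with first element, then lcm(current, next).
Elements: [2, 3, 6, 13, 39]
lcm(2,3) = 6
lcm(6,6) = 6
lcm(6,13) = 78
lcm(78,39) = 78
Final lcm = 78


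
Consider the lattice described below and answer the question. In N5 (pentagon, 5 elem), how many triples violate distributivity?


Distributive law: a ^ (b v c) = (a ^ b) v (a ^ c).
Check all 5^3 = 125 ordered triples (a,b,c).
  e.g. a=b, b=a, c=c: lhs=b != rhs=a
  e.g. a=b, b=c, c=a: lhs=b != rhs=a
Total violating triples: 2


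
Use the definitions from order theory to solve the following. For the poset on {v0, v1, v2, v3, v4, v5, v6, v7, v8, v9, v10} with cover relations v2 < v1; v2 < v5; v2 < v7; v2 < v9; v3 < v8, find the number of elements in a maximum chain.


A chain is a totally ordered subset; we count the number of elements in a maximum chain.
Compute, for each element x, the size of the longest chain ending at x:
  v0: 1
  v2: 1
  v3: 1
  v4: 1
  v6: 1
  v10: 1
  ...
A maximum chain: v2 < v1
Number of elements in the longest chain: 2


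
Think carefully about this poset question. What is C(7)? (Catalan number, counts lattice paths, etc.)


C(n) = C(2n, n) / (n+1).
C(14, 7) = 3432
C(7) = 3432 / 8 = 429


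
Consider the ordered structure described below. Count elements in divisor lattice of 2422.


Divisors of 2422: [1, 2, 7, 14, 173, 346, 1211, 2422]
Count: 8


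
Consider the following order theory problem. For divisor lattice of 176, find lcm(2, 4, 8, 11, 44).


In a divisor lattice, join = lcm (least common multiple).
Compute lcm iteratively: start with first element, then lcm(current, next).
Elements: [2, 4, 8, 11, 44]
lcm(2,4) = 4
lcm(4,8) = 8
lcm(8,11) = 88
lcm(88,44) = 88
Final lcm = 88


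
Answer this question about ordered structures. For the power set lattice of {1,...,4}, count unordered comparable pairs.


A comparable pair {a,b} has a < b or b < a in the order.
Count unordered pairs where one element is strictly below the other.
Examples: {{},{1}}, {{},{2}}, {{},{3}}, {{},{4}}, ...
Total comparable pairs: 65


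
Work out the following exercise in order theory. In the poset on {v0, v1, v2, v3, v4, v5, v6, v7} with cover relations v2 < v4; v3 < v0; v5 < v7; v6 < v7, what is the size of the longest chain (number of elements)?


A chain is a totally ordered subset; we count the number of elements in a maximum chain.
Compute, for each element x, the size of the longest chain ending at x:
  v1: 1
  v2: 1
  v3: 1
  v5: 1
  v6: 1
  v0: 2
  ...
A maximum chain: v3 < v0
Number of elements in the longest chain: 2


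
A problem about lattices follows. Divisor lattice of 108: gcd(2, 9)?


Meet=gcd.
gcd(2,9)=1


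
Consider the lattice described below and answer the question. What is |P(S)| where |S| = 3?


Power set = 2^n.
2^3 = 8


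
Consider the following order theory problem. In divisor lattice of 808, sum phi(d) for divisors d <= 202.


Divisors of 808 up to 202: [1, 2, 4, 8, 101, 202]
phi values: [1, 1, 2, 4, 100, 100]
Sum = 208


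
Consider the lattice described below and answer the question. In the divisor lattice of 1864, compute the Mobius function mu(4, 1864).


In a divisor lattice, mu(a,b) = mu(b/a) where mu is the classical Mobius function.
b/a = 1864/4 = 466
Prime factorization of 466: primes [2, 233]
466 is squarefree with 2 prime factor(s), so mu(466) = (-1)^2 = 1


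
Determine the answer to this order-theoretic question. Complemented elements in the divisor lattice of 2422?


An element a is complemented if some b has a meet b = bottom, a join b = top.
a is complemented iff gcd(a, n/a)=1, i.e. a is a unitary divisor of 2422.
Complemented elements: 1, 2, 7, 14, 173, 346, ... (2 more)
Count: 8


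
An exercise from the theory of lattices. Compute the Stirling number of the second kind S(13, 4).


S(n,k) = k*S(n-1,k) + S(n-1,k-1).
S(12,4) = 611501, S(12,3) = 86526
S(13,4) = 4*611501 + 86526 = 2446004 + 86526
S(13,4) = 2532530


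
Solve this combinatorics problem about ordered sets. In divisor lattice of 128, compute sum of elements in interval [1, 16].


Interval [1,16] in divisors of 128: [1, 2, 4, 8, 16]
Sum = 31


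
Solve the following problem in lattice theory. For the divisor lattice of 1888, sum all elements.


sigma(n) = sum of divisors.
Divisors of 1888: [1, 2, 4, 8, 16, 32, 59, 118, 236, 472, 944, 1888]
Sum = 3780


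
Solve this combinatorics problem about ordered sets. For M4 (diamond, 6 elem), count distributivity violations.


Distributive law: a ^ (b v c) = (a ^ b) v (a ^ c).
Check all 6^3 = 216 ordered triples (a,b,c).
  e.g. a=a1, b=a2, c=a3: lhs=a1 != rhs=0
  e.g. a=a1, b=a2, c=a4: lhs=a1 != rhs=0
Total violating triples: 24


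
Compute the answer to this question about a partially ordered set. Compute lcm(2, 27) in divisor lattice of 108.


In a divisor lattice, join = lcm (least common multiple).
gcd(2,27) = 1
lcm(2,27) = 2*27/gcd = 54/1 = 54


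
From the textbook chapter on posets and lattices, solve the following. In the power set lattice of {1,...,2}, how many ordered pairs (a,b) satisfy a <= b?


The order relation is {(a,b) : a <= b}, reflexive so it includes (a,a).
Examples: ({},{}), ({},{1,2}), ({},{1}), ({},{2}), ({1,2},{1,2}), ...
Total ordered pairs: 9


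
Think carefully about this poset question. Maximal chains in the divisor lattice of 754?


A maximal chain goes from the minimum element to a maximal element via cover relations.
Counting all min-to-max paths in the cover graph.
Total maximal chains: 6


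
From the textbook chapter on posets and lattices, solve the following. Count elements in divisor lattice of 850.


Divisors of 850: [1, 2, 5, 10, 17, 25, 34, 50, 85, 170, 425, 850]
Count: 12


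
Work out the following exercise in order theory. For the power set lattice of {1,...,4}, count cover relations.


A cover relation a -< b holds when a < b with no c strictly between.
Cover relations:
  {} -< {1}
  {} -< {2}
  {} -< {3}
  {} -< {4}
  {1} -< {1,2}
  {1} -< {1,3}
  {1} -< {1,4}
  {2} -< {1,2}
  ...24 more
Total: 32


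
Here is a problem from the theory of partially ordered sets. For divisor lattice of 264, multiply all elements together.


Divisors of 264: [1, 2, 3, 4, 6, 8, 11, 12, 22, 24, 33, 44, 66, 88, 132, 264]
Product = n^(d(n)/2) = 264^(16/2)
Product = 23595621172490797056


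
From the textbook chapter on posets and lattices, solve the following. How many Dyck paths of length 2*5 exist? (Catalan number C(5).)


C(n) = C(2n, n) / (n+1).
C(10, 5) = 252
C(5) = 252 / 6 = 42
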